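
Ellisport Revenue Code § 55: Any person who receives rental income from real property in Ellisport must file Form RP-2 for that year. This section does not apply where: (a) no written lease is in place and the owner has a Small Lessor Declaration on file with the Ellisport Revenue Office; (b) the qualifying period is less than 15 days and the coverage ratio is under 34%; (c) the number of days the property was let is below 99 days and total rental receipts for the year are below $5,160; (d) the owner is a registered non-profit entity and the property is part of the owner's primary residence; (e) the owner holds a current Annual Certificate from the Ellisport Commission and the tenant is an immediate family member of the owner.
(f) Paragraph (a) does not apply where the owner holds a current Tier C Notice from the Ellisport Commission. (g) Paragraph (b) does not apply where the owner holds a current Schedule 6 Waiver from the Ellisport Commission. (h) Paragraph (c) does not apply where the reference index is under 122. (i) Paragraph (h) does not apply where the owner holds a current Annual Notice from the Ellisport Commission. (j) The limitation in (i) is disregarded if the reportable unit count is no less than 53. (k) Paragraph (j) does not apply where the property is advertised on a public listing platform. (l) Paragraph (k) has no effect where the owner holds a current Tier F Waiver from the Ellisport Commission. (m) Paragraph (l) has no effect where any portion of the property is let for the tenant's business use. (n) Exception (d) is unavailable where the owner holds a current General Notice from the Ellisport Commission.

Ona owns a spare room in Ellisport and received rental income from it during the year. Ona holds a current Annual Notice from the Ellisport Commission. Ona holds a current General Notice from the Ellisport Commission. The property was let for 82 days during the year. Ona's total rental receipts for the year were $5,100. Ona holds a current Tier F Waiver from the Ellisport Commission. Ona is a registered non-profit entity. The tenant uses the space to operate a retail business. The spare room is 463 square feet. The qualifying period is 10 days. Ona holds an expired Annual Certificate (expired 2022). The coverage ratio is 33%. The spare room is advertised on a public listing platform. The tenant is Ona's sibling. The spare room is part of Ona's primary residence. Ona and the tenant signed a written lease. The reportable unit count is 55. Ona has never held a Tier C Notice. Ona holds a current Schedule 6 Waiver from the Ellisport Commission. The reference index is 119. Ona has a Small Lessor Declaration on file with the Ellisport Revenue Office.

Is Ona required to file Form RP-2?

No — exception (c) applies; Ona is not required to file Form RP-2.

Exception (a) fails — a written lease is in place.
Exception (b) is satisfied on its face — the qualifying period is 10 days, less than the 15 days limit; the coverage ratio is 33%, under the 34% limit. But applying paragraph (g): (g) operates against (b): a current Schedule 6 Waiver is held. Exception (b) does not apply.
All of (c)'s requirements are met (the number of days the property was let is 82 days, below the 99 days limit; total rental receipts for the year are $5,100, below the $5,160 limit). Applying paragraphs (h)–(m): (h) applies (the reference index is 119, under the 122 limit), but is set aside by (i): (i) applies — a current Annual Notice is held. (j) would limit (i) — the reportable unit count is 55, meeting the 53 threshold — but (k) sets (j) aside: (k) applies — the property is publicly advertised. (l) applies (a current Tier F Waiver is held), but is set aside by (m): (m) operates against (l): the space is let for business use. Exception (c) stands.
All of (d)'s requirements are met (Ona is a registered non-profit; the spare room is part of the primary residence). But: (n) operates against (d): a current General Notice is held. Exception (d) does not apply.
Exception (e) requires that the owner holds a current Annual Certificate from the Ellisport Commission; but no current Annual Certificate is held, so (e) is unavailable.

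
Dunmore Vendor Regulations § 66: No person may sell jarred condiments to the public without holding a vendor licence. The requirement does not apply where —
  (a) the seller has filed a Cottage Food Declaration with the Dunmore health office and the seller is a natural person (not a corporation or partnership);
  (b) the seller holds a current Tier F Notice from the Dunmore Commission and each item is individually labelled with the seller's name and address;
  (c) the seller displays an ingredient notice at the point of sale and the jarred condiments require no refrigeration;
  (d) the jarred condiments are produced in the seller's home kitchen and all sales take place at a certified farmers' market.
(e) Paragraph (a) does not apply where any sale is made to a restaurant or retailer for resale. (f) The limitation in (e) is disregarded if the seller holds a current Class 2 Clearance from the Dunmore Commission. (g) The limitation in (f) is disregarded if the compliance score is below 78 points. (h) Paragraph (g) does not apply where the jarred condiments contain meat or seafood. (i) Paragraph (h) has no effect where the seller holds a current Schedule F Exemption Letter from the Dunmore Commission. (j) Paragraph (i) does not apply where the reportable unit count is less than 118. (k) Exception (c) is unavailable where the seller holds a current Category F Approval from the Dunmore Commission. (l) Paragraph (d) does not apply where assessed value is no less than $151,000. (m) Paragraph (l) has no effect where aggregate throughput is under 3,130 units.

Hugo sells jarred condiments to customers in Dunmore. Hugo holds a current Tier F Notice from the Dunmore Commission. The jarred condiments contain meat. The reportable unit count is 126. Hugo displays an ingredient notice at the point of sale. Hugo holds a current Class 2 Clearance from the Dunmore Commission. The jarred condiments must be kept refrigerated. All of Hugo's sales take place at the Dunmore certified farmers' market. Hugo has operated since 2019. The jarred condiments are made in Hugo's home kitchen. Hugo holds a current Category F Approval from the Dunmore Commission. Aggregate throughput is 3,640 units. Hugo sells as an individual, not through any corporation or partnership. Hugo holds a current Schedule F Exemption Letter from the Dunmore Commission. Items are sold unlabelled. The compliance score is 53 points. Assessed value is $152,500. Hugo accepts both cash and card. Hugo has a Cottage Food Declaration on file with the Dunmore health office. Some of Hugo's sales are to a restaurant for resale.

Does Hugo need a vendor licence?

Yes — Hugo must hold a vendor licence.

Exception (a)'s conditions are all satisfied: a Cottage Food Declaration is on file; the seller is a natural person. Turning to paragraphs (e)–(j): (e) applies — some sales are to a restaurant for resale. (f) operates (a current Class 2 Clearance is held), but is itself disapplied by (g): (g) operates — the compliance score is 53 points, below the 78 points limit. (h) applies (the jarred condiments contain meat), but is displaced by (i): (i) is triggered — a current Schedule F Exemption Letter is held. (j), which would lift (i), is not triggered — the reportable unit count is 126, not less than 118. (a) is therefore removed.
Exception (b) fails — items are sold unlabelled.
Exception (c) fails — the jarred condiments require refrigeration.
Exception (d) is satisfied on its face — the jarred condiments are home-kitchen produced; all sales are at a certified farmers' market. But: (l) operates against (d): assessed value is $152,500, meeting the $151,000 threshold. (m), which would lift (l), is not triggered — aggregate throughput is 3,640 units, not under 3,130 units. So (d) is unavailable.
No exception displaces § 66.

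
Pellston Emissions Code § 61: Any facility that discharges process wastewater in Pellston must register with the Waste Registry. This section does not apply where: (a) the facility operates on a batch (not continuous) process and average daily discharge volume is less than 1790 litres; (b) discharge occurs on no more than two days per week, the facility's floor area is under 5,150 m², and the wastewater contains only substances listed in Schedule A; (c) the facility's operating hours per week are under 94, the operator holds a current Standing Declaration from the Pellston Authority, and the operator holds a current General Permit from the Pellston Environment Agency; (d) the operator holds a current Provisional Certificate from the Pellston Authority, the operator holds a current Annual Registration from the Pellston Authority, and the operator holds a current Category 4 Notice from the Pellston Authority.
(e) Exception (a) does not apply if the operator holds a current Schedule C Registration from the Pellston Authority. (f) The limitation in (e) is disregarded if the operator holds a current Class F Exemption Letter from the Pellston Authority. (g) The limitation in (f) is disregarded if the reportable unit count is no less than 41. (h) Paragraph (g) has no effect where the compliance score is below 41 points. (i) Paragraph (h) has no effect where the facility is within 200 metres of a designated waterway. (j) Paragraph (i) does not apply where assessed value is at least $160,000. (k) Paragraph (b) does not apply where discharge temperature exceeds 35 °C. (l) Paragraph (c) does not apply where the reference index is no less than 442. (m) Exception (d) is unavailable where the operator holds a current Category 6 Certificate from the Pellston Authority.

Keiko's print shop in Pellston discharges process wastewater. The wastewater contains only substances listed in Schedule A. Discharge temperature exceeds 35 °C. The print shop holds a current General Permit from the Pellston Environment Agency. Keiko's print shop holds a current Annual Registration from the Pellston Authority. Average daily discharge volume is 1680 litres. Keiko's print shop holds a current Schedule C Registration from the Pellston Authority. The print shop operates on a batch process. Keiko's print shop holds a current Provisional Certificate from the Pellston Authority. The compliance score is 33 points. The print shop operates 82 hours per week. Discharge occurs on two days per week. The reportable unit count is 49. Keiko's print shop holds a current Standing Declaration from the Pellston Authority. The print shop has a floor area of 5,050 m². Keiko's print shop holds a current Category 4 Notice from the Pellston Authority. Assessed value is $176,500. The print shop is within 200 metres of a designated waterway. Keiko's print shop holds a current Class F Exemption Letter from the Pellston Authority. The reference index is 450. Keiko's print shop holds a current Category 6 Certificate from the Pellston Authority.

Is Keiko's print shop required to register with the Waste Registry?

All of (a)'s requirements are met (the facility operates on a batch process; average daily discharge volume is 1680 litres, less than the 1790 litres limit). Considering the limiting provisions: (e) would limit (a) — a current Schedule C Registration is held — but (f) sets (e) aside: (f) operates against (e): a current Class F Exemption Letter is held. (g) applies (the reportable unit count is 49, meeting the 41 threshold), but is displaced by (h): (h) operates against (g): the compliance score is 33 points, below the 41 points limit. (i) applies (the print shop is within 200 m of a designated waterway), but yields to (j): (j) operates against (i): assessed value is $176,500, meeting the $160,000 threshold. Exception (a) stands.
Exception (b): discharge occurs on no more than two days per week; the facility's floor area is 5,050 m², under the 5,150 m² limit; the wastewater is Schedule-A-only — every condition holds. But applying paragraph (k): (k) operates against (b): discharge temperature exceeds 35 °C. (b) is therefore removed.
Exception (c)'s conditions are all satisfied: the facility's operating hours per week are 82, under the 94 limit; a current Standing Declaration is held; a current General Permit is held. But applying paragraph (l): (l) operates against (c): the reference index is 450, meeting the 442 threshold. So (c) is unavailable.
Exception (d): a current Provisional Certificate is held; a current Annual Registration is held; a current Category 4 Notice is held — every condition holds. But applying paragraph (m): (m) is engaged — a current Category 6 Certificate is held. So (d) is unavailable.

No — exception (a) applies; Keiko's print shop is not required to register with the Waste Registry.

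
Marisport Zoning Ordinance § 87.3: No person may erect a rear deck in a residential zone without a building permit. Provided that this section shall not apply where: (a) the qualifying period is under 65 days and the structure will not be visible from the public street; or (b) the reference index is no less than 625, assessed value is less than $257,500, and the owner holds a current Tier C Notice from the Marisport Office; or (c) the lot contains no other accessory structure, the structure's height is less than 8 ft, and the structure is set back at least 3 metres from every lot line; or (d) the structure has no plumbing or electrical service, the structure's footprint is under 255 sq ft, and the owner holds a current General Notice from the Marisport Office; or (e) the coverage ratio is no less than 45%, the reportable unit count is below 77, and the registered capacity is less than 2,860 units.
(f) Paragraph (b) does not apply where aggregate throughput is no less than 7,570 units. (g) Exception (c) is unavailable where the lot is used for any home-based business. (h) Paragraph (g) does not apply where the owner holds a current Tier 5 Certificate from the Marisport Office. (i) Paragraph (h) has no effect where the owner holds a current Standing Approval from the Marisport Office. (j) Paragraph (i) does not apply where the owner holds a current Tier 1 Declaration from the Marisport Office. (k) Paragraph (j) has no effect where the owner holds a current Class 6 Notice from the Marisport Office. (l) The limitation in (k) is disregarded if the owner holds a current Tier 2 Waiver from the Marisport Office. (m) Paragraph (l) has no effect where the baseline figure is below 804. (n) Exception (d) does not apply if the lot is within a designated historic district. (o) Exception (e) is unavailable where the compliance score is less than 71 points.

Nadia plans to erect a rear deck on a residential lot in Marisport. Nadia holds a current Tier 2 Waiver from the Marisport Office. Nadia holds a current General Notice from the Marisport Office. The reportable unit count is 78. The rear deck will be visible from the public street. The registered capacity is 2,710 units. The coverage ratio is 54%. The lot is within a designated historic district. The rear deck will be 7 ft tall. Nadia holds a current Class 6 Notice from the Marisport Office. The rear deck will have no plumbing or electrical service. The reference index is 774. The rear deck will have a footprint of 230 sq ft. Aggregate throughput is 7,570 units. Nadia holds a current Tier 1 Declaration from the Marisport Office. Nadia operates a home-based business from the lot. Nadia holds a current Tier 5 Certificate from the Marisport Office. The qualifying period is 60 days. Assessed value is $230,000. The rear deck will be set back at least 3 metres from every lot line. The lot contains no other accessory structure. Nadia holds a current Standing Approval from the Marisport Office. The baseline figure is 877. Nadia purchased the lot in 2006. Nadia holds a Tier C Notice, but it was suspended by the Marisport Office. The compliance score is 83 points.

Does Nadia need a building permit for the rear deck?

Exception (a) fails — the structure will be visible from the street.
Exception (b) fails — there is no Tier C Notice in force.
Exception (c) is satisfied on its face — the lot has no other accessory structure; the structure's height is 7 ft, less than the 8 ft limit; the setback is at least 3 m on every side. Under paragraphs (g)–(m): (g) would limit (c) — a home-based business operates on the lot — but (h) sets (g) aside: (h) operates against (g): a current Tier 5 Certificate is held. (i) is triggered (a current Standing Approval is held), but is itself disapplied by (j): (j) operates — a current Tier 1 Declaration is held. (k) would limit (j) — a current Class 6 Notice is held — but (l) sets (k) aside: (l) applies — a current Tier 2 Waiver is held. (m) does not operate here (the baseline figure is 877, not below 804), so (l) stands. So (c) applies.
Exception (d)'s conditions are all satisfied: there is no plumbing or electrical service; the structure's footprint is 230 sq ft, under the 255 sq ft limit; a current General Notice is held. But applying paragraph (n): (n) operates against (d): the lot is in a historic district. (d) is therefore removed.
Exception (e) fails — the reportable unit count is 78, not below 77.

No — exception (c) applies; Nadia does not need a building permit.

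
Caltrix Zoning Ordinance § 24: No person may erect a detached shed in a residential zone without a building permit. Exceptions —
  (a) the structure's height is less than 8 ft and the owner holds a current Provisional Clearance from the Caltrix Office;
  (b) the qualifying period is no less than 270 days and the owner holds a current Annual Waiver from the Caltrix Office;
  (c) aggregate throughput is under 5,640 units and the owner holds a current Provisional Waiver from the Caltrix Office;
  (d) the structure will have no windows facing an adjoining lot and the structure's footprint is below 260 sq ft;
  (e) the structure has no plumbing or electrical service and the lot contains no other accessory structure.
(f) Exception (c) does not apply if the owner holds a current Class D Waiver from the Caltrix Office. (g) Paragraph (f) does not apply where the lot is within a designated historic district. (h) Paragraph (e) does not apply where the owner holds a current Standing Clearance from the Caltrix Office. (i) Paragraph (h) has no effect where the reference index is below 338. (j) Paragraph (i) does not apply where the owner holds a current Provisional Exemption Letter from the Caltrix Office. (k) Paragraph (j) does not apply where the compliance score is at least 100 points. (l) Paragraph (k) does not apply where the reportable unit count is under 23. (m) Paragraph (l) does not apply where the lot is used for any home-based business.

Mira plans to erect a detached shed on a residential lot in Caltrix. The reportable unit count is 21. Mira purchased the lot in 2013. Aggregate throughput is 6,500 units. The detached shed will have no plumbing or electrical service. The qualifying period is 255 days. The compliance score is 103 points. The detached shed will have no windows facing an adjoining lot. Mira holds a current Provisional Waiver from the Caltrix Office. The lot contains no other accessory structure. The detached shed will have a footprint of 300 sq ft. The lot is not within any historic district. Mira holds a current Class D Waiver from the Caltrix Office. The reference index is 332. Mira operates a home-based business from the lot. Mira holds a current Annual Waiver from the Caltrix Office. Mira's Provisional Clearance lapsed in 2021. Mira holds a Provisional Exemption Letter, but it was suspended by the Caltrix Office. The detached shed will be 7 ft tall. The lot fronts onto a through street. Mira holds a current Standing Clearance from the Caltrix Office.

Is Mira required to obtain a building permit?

Exception (a) requires that the owner holds a current Provisional Clearance from the Caltrix Office; but no current Provisional Clearance is held, so (a) is unavailable.
Exception (b) does not apply: the qualifying period is 255 days, short of 270 days.
Exception (c) requires that aggregate throughput is under 5,640 units; but aggregate throughput is 6,500 units, not under 5,640 units, so (c) is unavailable.
Exception (d) fails — the structure's footprint is 300 sq ft, not below 260 sq ft.
All of (e)'s requirements are met (there is no plumbing or electrical service; the lot has no other accessory structure). As to paragraphs (h)–(m): (h) operates (a current Standing Clearance is held), but is itself disapplied by (i): (i) is triggered — the reference index is 332, below the 338 limit. (j) is not engaged (the Provisional Exemption Letter is not current), so (i) stands. Exception (e) stands.

No — exception (e) applies; Mira does not need a building permit.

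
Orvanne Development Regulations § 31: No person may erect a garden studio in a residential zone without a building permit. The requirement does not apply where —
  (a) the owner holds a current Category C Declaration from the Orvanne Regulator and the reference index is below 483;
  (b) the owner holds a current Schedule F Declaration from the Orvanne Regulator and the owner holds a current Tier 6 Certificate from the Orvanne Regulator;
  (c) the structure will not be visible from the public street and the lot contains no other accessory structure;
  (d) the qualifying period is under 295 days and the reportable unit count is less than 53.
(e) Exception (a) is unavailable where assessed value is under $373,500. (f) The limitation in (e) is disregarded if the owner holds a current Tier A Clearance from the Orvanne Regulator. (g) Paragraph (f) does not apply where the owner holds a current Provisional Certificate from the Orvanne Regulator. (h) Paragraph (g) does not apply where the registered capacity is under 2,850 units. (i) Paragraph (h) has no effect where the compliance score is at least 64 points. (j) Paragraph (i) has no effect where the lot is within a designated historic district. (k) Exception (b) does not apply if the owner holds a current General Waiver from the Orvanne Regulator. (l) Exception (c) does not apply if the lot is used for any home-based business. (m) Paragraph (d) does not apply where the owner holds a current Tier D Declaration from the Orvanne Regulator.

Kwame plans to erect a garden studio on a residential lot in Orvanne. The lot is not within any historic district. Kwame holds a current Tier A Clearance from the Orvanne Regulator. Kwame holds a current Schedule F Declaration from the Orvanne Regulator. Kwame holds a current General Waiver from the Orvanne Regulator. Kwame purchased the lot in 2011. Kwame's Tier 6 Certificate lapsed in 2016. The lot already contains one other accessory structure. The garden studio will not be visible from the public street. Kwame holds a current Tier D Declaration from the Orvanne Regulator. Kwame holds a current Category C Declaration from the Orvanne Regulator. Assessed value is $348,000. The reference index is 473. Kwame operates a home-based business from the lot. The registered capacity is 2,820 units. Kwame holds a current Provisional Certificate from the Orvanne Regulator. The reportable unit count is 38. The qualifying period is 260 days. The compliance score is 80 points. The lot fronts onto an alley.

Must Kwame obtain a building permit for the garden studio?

Exception (a) is satisfied on its face — a current Category C Declaration is held; the reference index is 473, below the 483 limit. But applying paragraphs (e)–(j): (e) operates against (a): assessed value is $348,000, under the $373,500 limit. (f) would limit (e) — a current Tier A Clearance is held — but (g) sets (f) aside: (g) operates — a current Provisional Certificate is held. (h) operates (the registered capacity is 2,820 units, under the 2,850 units limit), but is overridden by (i): (i) operates — the compliance score is 80 points, meeting the 64 points threshold. (j) is inapplicable (the lot is not in a historic district), so (i) stands. So (a) is unavailable.
Exception (b) requires that the owner holds a current Tier 6 Certificate from the Orvanne Regulator; but no current Tier 6 Certificate is held, so (b) is unavailable.
Exception (c) fails — the lot already has another accessory structure.
Exception (d): the qualifying period is 260 days, under the 295 days limit; the reportable unit count is 38, less than the 53 limit — every condition holds. But: (m) applies — a current Tier D Declaration is held. (d) is therefore removed.
No exception displaces § 31.

Yes — Kwame must obtain a building permit.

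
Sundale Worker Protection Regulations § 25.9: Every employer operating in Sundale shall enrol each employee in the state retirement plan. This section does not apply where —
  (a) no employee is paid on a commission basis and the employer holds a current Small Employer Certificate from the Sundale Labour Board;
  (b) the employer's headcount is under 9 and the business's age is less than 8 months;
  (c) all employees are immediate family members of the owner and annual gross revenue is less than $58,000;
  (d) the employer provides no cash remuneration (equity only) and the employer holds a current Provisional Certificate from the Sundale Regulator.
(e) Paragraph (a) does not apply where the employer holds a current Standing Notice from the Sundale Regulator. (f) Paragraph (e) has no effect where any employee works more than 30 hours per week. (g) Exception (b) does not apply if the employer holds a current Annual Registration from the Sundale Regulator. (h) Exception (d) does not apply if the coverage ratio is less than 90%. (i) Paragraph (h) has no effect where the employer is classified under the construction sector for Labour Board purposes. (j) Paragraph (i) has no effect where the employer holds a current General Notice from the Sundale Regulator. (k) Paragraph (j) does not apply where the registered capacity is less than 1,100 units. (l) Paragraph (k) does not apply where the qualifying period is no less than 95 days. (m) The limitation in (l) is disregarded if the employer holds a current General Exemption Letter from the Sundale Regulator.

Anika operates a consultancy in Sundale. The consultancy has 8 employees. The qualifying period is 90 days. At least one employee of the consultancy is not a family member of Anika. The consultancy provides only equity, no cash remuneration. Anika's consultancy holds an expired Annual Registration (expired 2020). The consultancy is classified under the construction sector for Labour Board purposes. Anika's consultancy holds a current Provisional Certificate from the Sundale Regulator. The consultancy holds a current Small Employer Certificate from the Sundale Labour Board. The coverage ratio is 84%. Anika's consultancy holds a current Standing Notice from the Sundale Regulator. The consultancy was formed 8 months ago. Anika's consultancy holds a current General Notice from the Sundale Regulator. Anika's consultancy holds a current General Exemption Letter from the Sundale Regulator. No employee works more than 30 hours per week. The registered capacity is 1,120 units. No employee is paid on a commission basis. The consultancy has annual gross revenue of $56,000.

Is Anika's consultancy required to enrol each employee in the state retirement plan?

Yes — Anika's consultancy must enrol each employee in the state retirement plan.

Exception (a)'s conditions are all satisfied: no employee is paid on commission; a current Small Employer Certificate is held. Turning to paragraphs (e)–(f): (e) operates against (a): a current Standing Notice is held. (f) is not triggered (no employee exceeds 30 hours/week), so (e) stands. Exception (a) does not apply.
Exception (b) requires that the business's age is less than 8 months; but the business's age is 8 months, not less than 8 months, so (b) is unavailable.
Exception (c) requires that all employees are immediate family members of the owner; but at least one employee is not a family member, so (c) is unavailable.
Exception (d) is satisfied on its face — remuneration is equity-only; a current Provisional Certificate is held. But applying paragraphs (h)–(m): (h) operates against (d): the coverage ratio is 84%, less than the 90% limit. (i) operates (the consultancy is classified under the construction sector), but is overridden by (j): (j) operates against (i): a current General Notice is held. (k) is not engaged (the registered capacity is 1,120 units, not less than 1,100 units), so (j) stands. So (d) is unavailable.
No exception displaces § 25.9.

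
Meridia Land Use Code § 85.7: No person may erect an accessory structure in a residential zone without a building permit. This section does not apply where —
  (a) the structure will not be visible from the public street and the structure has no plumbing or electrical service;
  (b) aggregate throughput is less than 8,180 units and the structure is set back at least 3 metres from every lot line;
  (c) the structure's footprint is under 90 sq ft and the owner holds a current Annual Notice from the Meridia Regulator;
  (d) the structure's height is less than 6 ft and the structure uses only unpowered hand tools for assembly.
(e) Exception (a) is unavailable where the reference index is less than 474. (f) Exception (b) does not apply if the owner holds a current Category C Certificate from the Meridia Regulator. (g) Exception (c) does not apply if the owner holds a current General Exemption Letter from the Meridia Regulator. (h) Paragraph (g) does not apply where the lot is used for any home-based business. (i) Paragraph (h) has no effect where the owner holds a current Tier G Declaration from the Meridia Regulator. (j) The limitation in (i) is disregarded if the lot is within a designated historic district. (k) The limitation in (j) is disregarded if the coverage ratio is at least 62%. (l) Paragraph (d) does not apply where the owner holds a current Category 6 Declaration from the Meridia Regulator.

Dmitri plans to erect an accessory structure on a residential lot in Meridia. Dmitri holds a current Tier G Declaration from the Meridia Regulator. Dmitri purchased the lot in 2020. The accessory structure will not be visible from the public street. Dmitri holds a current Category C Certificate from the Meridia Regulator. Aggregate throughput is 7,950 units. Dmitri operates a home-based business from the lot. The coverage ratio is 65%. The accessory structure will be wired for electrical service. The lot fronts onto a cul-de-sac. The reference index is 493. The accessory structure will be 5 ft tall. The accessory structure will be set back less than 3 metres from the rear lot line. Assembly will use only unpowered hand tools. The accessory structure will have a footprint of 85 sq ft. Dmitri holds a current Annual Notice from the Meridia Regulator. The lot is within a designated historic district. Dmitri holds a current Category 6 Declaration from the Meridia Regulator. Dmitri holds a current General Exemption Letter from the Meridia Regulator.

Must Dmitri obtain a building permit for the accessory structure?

Yes — Dmitri must obtain a building permit.

Exception (a) fails — electrical service is planned.
Exception (b) fails — the rear setback is under 3 m.
Exception (c)'s conditions are all satisfied: the structure's footprint is 85 sq ft, under the 90 sq ft limit; a current Annual Notice is held. But: (g) is engaged — a current General Exemption Letter is held. (h) would limit (g) — a home-based business operates on the lot — but (i) sets (h) aside: (i) operates against (h): a current Tier G Declaration is held. (j) would limit (i) — the lot is in a historic district — but (k) sets (j) aside: (k) operates — the coverage ratio is 65%, meeting the 62% threshold. (c) is therefore removed.
Exception (d)'s conditions are all satisfied: the structure's height is 5 ft, less than the 6 ft limit; assembly uses only hand tools. However, paragraph (l) must be considered: (l) applies — a current Category 6 Declaration is held. (d) is therefore removed.
No exception applies. The general rule governs.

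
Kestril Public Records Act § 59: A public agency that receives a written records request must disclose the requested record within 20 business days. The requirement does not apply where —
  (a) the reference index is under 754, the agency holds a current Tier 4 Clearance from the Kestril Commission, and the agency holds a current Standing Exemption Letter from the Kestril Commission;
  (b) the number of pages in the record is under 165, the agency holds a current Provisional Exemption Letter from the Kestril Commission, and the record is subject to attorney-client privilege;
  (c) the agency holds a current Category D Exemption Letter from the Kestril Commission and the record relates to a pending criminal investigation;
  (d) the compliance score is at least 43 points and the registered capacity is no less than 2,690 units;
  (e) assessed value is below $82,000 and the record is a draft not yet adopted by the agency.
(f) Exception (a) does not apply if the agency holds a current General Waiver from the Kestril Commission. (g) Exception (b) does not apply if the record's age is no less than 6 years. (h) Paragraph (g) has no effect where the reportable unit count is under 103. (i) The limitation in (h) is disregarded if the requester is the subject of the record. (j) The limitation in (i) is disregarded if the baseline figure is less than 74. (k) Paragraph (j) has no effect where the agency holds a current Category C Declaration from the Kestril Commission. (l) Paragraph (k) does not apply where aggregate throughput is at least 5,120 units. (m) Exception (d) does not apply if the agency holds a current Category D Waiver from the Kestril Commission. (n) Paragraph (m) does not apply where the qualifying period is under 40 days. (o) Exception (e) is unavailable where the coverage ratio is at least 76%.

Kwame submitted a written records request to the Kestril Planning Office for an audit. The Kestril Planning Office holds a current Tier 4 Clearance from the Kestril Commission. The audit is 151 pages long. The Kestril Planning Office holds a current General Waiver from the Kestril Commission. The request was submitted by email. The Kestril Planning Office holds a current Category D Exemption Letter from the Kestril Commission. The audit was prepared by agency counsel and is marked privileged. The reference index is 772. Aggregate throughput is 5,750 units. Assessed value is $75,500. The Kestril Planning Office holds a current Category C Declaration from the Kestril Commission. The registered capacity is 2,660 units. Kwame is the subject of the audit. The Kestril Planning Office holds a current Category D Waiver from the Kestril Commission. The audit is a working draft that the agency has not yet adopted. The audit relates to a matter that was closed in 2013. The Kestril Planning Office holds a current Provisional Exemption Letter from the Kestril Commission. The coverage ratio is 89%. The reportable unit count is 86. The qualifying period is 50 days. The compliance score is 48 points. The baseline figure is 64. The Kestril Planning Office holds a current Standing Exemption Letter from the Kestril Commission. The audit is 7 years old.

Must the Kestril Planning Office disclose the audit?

No — exception (b) applies; the Kestril Planning Office is not required to disclose the audit.

Exception (a) fails — the reference index is 772, not under 754.
All of (b)'s requirements are met (the number of pages in the record is 151, under the 165 limit; a current Provisional Exemption Letter is held; the audit is privileged). Considering the limiting provisions: (g) would limit (b) — the record's age is 7 years, meeting the 6 years threshold — but (h) sets (g) aside: (h) operates against (g): the reportable unit count is 86, under the 103 limit. (i) is triggered (Kwame is the subject of the audit), but is displaced by (j): (j) operates — the baseline figure is 64, less than the 74 limit. (k) applies (a current Category C Declaration is held), but is overridden by (l): (l) operates — aggregate throughput is 5,750 units, meeting the 5,120 units threshold. So (b) applies.
Exception (c) requires that the record relates to a pending criminal investigation; but the audit relates to a closed matter, so (c) is unavailable.
Exception (d) requires that the registered capacity is no less than 2,690 units; but the registered capacity is 2,660 units, short of 2,690 units, so (d) is unavailable.
Exception (e)'s conditions are all satisfied: assessed value is $75,500, below the $82,000 limit; the audit is an unadopted draft. However, paragraph (o) must be considered: (o) operates against (e): the coverage ratio is 89%, meeting the 76% threshold. (e) is therefore removed.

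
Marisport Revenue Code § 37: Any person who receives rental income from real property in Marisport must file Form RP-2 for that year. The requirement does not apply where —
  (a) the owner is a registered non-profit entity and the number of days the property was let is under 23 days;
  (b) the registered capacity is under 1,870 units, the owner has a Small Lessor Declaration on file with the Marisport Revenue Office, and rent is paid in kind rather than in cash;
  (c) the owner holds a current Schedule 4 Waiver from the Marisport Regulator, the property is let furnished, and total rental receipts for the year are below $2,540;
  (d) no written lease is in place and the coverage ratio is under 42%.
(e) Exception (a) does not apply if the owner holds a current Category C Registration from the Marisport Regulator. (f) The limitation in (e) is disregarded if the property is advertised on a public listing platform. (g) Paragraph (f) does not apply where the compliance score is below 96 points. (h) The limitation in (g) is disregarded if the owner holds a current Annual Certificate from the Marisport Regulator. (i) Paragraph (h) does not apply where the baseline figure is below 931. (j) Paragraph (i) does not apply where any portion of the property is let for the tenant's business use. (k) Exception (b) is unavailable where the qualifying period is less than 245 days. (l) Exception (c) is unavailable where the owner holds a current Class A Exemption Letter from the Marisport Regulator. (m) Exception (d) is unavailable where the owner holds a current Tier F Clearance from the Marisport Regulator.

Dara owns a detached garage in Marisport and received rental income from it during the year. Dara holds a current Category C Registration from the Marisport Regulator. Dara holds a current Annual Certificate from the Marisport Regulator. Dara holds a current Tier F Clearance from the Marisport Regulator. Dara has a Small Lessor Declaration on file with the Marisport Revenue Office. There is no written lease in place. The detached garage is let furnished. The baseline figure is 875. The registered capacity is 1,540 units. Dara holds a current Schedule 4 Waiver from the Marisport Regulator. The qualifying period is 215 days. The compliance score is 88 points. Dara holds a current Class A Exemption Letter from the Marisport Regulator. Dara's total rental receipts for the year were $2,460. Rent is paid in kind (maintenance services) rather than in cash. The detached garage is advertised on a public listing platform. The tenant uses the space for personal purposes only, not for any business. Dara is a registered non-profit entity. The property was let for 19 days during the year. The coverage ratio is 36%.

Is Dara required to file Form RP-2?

Yes — Dara must file Form RP-2.

Exception (a) is satisfied on its face — Dara is a registered non-profit; the number of days the property was let is 19 days, under the 23 days limit. But applying paragraphs (e)–(j): (e) operates — a current Category C Registration is held. (f) would limit (e) — the property is publicly advertised — but (g) sets (f) aside: (g) operates against (f): the compliance score is 88 points, below the 96 points limit. (h) applies (a current Annual Certificate is held), but is set aside by (i): (i) operates against (h): the baseline figure is 875, below the 931 limit. (j), which would lift (i), is not engaged — the space is used for personal purposes only. Exception (a) does not apply.
Exception (b): the registered capacity is 1,540 units, under the 1,870 units limit; a Small Lessor Declaration is on file; rent is paid in kind — every condition holds. However, paragraph (k) must be considered: (k) applies — the qualifying period is 215 days, less than the 245 days limit. Exception (b) does not apply.
Exception (c)'s conditions are all satisfied: a current Schedule 4 Waiver is held; the property is let furnished; total rental receipts for the year are $2,460, below the $2,540 limit. But applying paragraph (l): (l) operates against (c): a current Class A Exemption Letter is held. (c) is therefore removed.
All of (d)'s requirements are met (there is no written lease; the coverage ratio is 36%, under the 42% limit). But: (m) operates against (d): a current Tier F Clearance is held. (d) is therefore removed.
No exception is made out. Dara falls within the general rule.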